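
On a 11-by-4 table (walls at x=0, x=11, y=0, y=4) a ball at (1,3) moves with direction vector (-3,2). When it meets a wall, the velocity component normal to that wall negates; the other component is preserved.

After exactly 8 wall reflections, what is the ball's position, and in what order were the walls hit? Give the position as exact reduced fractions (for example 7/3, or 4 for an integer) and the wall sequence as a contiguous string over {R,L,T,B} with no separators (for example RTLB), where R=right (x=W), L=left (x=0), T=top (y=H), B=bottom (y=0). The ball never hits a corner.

1. t=1/3 → L at (0,11/3); v=(3,2)
2. t=1/6 → T at (1/2,4); v=(3,-2)
3. t=2 → B at (13/2,0); v=(3,2)
4. t=3/2 → R at (11,3); v=(-3,2)
5. t=1/2 → T at (19/2,4); v=(-3,-2)
6. t=2 → B at (7/2,0); v=(-3,2)
7. t=7/6 → L at (0,7/3); v=(3,2)
8. t=5/6 → T at (5/2,4); v=(3,-2)

Final position: (5/2,4)
Wall sequence: LTBRTBLT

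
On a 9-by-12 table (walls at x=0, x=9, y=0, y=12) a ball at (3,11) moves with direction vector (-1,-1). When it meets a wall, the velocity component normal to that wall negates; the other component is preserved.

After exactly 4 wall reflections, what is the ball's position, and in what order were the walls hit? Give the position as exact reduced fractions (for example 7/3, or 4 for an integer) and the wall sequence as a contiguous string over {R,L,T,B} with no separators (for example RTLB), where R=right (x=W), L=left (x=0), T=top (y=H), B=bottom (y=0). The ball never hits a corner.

Final position: (0,10)
Wall sequence: LBRL

1. t=3 → L at (0,8); v=(1,-1)
2. t=8 → B at (8,0); v=(1,1)
3. t=1 → R at (9,1); v=(-1,1)
4. t=9 → L at (0,10); v=(1,1)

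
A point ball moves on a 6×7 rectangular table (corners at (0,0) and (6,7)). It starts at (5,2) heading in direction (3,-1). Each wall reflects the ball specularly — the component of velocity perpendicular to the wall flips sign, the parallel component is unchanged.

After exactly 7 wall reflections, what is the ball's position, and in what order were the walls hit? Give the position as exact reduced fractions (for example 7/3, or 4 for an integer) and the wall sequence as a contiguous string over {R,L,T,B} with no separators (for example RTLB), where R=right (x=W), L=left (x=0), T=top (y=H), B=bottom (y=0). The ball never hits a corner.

Final position: (4,7)
Wall sequence: RBLRLRT

1. t=1/3 → R at (6,5/3); v=(-3,-1)
2. t=5/3 → B at (1,0); v=(-3,1)
3. t=1/3 → L at (0,1/3); v=(3,1)
4. t=2 → R at (6,7/3); v=(-3,1)
5. t=2 → L at (0,13/3); v=(3,1)
6. t=2 → R at (6,19/3); v=(-3,1)
7. t=2/3 → T at (4,7); v=(-3,-1)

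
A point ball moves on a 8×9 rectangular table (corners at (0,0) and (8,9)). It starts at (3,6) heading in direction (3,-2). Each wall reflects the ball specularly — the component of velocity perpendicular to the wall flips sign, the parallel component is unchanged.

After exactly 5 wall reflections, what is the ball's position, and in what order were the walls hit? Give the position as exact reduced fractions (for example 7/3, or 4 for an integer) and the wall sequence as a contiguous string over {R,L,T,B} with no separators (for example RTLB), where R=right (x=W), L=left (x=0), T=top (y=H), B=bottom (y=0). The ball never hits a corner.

Final position: (13/2,9)
Wall sequence: RBLRT

1. t=5/3 → R at (8,8/3); v=(-3,-2)
2. t=4/3 → B at (4,0); v=(-3,2)
3. t=4/3 → L at (0,8/3); v=(3,2)
4. t=8/3 → R at (8,8); v=(-3,2)
5. t=1/2 → T at (13/2,9); v=(-3,-2)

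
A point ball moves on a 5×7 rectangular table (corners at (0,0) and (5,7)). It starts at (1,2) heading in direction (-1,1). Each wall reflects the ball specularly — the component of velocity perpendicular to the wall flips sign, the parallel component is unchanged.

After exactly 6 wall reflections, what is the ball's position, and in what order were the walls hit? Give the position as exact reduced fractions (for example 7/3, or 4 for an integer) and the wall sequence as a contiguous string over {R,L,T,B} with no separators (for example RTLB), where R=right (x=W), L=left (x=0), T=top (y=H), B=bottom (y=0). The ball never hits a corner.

Final position: (5,4)
Wall sequence: LTRLBR

1. t=1 → L at (0,3); v=(1,1)
2. t=4 → T at (4,7); v=(1,-1)
3. t=1 → R at (5,6); v=(-1,-1)
4. t=5 → L at (0,1); v=(1,-1)
5. t=1 → B at (1,0); v=(1,1)
6. t=4 → R at (5,4); v=(-1,1)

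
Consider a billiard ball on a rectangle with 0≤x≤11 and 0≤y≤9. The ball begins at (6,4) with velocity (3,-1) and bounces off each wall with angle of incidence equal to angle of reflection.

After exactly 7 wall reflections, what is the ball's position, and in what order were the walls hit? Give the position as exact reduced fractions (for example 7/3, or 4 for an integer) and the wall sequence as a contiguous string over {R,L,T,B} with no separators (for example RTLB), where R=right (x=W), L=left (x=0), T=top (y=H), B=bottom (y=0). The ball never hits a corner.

1. t=5/3 → R at (11,7/3); v=(-3,-1)
2. t=7/3 → B at (4,0); v=(-3,1)
3. t=4/3 → L at (0,4/3); v=(3,1)
4. t=11/3 → R at (11,5); v=(-3,1)
5. t=11/3 → L at (0,26/3); v=(3,1)
6. t=1/3 → T at (1,9); v=(3,-1)
7. t=10/3 → R at (11,17/3); v=(-3,-1)

Final position: (11,17/3)
Wall sequence: RBLRLTR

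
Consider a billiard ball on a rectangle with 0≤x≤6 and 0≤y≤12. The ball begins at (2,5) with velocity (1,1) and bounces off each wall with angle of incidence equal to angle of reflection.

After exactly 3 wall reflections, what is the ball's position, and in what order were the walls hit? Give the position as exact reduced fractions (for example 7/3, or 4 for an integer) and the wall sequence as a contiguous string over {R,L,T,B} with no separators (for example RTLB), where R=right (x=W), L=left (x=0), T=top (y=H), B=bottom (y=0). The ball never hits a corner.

1. t=4 → R at (6,9); v=(-1,1)
2. t=3 → T at (3,12); v=(-1,-1)
3. t=3 → L at (0,9); v=(1,-1)

Final position: (0,9)
Wall sequence: RTL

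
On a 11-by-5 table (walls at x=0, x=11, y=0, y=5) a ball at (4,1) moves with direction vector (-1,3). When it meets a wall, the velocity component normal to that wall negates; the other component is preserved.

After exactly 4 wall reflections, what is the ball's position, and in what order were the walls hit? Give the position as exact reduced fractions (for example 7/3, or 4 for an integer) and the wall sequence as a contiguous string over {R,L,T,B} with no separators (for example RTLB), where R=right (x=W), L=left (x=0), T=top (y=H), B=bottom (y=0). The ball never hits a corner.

1. t=4/3 → T at (8/3,5); v=(-1,-3)
2. t=5/3 → B at (1,0); v=(-1,3)
3. t=1 → L at (0,3); v=(1,3)
4. t=2/3 → T at (2/3,5); v=(1,-3)

Final position: (2/3,5)
Wall sequence: TBLT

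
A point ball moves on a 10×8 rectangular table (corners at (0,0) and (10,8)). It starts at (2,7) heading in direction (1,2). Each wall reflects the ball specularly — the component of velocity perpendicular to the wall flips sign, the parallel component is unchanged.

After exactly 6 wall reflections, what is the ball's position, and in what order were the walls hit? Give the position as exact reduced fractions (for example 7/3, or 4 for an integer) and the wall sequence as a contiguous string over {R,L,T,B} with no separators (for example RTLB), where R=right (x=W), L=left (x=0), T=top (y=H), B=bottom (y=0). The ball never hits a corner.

Final position: (3/2,8)
Wall sequence: TBRTBT

1. t=1/2 → T at (5/2,8); v=(1,-2)
2. t=4 → B at (13/2,0); v=(1,2)
3. t=7/2 → R at (10,7); v=(-1,2)
4. t=1/2 → T at (19/2,8); v=(-1,-2)
5. t=4 → B at (11/2,0); v=(-1,2)
6. t=4 → T at (3/2,8); v=(-1,-2)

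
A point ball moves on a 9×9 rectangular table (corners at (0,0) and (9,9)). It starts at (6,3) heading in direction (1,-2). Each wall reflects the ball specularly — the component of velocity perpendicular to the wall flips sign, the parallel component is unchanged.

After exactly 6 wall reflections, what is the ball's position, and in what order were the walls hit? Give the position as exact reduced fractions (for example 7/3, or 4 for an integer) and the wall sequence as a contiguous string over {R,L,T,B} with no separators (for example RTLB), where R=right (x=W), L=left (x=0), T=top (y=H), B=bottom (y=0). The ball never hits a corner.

1. t=3/2 → B at (15/2,0); v=(1,2)
2. t=3/2 → R at (9,3); v=(-1,2)
3. t=3 → T at (6,9); v=(-1,-2)
4. t=9/2 → B at (3/2,0); v=(-1,2)
5. t=3/2 → L at (0,3); v=(1,2)
6. t=3 → T at (3,9); v=(1,-2)

Final position: (3,9)
Wall sequence: BRTBLT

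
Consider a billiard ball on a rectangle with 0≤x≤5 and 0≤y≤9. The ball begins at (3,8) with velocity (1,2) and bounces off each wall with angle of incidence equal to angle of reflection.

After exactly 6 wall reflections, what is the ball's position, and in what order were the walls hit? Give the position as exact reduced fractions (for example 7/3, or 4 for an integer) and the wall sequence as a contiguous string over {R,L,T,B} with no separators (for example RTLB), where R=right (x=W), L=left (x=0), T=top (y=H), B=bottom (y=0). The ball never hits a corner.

1. t=1/2 → T at (7/2,9); v=(1,-2)
2. t=3/2 → R at (5,6); v=(-1,-2)
3. t=3 → B at (2,0); v=(-1,2)
4. t=2 → L at (0,4); v=(1,2)
5. t=5/2 → T at (5/2,9); v=(1,-2)
6. t=5/2 → R at (5,4); v=(-1,-2)

Final position: (5,4)
Wall sequence: TRBLTR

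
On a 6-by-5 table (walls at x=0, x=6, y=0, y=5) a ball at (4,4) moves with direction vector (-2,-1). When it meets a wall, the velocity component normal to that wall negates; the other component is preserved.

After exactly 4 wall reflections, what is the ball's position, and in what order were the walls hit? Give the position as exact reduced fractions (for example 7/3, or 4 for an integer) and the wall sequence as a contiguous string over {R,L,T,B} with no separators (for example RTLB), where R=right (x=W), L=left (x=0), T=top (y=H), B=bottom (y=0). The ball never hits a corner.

Final position: (0,4)
Wall sequence: LBRL

1. t=2 → L at (0,2); v=(2,-1)
2. t=2 → B at (4,0); v=(2,1)
3. t=1 → R at (6,1); v=(-2,1)
4. t=3 → L at (0,4); v=(2,1)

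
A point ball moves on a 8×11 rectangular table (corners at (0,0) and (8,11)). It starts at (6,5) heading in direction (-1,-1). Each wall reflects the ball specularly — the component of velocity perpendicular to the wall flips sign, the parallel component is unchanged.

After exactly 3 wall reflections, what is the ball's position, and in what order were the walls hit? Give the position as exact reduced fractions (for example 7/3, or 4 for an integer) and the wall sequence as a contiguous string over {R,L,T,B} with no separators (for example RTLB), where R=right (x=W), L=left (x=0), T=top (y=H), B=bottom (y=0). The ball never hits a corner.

Final position: (8,9)
Wall sequence: BLR

1. t=5 → B at (1,0); v=(-1,1)
2. t=1 → L at (0,1); v=(1,1)
3. t=8 → R at (8,9); v=(-1,1)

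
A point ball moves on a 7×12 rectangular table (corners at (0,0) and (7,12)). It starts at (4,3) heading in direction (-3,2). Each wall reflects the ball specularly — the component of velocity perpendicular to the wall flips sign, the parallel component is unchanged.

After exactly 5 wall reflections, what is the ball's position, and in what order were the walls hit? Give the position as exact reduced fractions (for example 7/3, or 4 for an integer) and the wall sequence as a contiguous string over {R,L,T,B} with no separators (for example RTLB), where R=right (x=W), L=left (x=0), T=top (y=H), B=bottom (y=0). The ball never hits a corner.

Final position: (7,13/3)
Wall sequence: LRTLR

1. t=4/3 → L at (0,17/3); v=(3,2)
2. t=7/3 → R at (7,31/3); v=(-3,2)
3. t=5/6 → T at (9/2,12); v=(-3,-2)
4. t=3/2 → L at (0,9); v=(3,-2)
5. t=7/3 → R at (7,13/3); v=(-3,-2)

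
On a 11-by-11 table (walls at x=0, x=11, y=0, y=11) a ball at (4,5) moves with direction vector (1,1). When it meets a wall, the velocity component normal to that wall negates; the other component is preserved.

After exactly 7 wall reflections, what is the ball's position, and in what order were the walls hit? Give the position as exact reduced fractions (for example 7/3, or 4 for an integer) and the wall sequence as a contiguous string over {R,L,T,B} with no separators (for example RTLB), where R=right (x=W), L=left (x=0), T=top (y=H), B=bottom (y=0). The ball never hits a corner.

Final position: (1,0)
Wall sequence: TRBLTRB

1. t=6 → T at (10,11); v=(1,-1)
2. t=1 → R at (11,10); v=(-1,-1)
3. t=10 → B at (1,0); v=(-1,1)
4. t=1 → L at (0,1); v=(1,1)
5. t=10 → T at (10,11); v=(1,-1)
6. t=1 → R at (11,10); v=(-1,-1)
7. t=10 → B at (1,0); v=(-1,1)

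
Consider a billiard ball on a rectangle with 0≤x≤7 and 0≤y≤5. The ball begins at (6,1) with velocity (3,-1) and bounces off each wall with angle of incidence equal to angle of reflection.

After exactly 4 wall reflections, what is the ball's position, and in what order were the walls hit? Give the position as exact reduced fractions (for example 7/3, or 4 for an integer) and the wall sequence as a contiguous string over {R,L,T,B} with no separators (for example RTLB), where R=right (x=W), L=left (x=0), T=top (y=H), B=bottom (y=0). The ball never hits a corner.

1. t=1/3 → R at (7,2/3); v=(-3,-1)
2. t=2/3 → B at (5,0); v=(-3,1)
3. t=5/3 → L at (0,5/3); v=(3,1)
4. t=7/3 → R at (7,4); v=(-3,1)

Final position: (7,4)
Wall sequence: RBLR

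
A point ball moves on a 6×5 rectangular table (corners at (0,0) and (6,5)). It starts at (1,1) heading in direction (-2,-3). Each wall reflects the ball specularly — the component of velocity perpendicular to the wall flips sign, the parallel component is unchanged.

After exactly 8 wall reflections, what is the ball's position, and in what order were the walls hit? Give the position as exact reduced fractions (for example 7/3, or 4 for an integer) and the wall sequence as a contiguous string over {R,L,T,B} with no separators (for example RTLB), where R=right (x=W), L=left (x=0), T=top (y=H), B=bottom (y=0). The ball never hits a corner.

Final position: (1,0)
Wall sequence: BLTRBTLB

1. t=1/3 → B at (1/3,0); v=(-2,3)
2. t=1/6 → L at (0,1/2); v=(2,3)
3. t=3/2 → T at (3,5); v=(2,-3)
4. t=3/2 → R at (6,1/2); v=(-2,-3)
5. t=1/6 → B at (17/3,0); v=(-2,3)
6. t=5/3 → T at (7/3,5); v=(-2,-3)
7. t=7/6 → L at (0,3/2); v=(2,-3)
8. t=1/2 → B at (1,0); v=(2,3)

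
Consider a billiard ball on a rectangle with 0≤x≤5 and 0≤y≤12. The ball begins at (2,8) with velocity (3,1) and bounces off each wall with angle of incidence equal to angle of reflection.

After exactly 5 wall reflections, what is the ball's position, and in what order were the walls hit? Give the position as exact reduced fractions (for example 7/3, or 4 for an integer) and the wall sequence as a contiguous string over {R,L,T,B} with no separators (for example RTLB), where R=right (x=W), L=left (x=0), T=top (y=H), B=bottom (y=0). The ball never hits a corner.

1. t=1 → R at (5,9); v=(-3,1)
2. t=5/3 → L at (0,32/3); v=(3,1)
3. t=4/3 → T at (4,12); v=(3,-1)
4. t=1/3 → R at (5,35/3); v=(-3,-1)
5. t=5/3 → L at (0,10); v=(3,-1)

Final position: (0,10)
Wall sequence: RLTRL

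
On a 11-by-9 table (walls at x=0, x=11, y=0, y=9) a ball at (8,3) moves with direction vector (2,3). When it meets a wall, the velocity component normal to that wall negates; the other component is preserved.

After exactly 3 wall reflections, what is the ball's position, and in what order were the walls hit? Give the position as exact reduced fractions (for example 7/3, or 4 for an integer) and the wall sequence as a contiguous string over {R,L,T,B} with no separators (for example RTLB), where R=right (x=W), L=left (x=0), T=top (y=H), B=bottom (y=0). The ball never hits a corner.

Final position: (4,0)
Wall sequence: RTB

1. t=3/2 → R at (11,15/2); v=(-2,3)
2. t=1/2 → T at (10,9); v=(-2,-3)
3. t=3 → B at (4,0); v=(-2,3)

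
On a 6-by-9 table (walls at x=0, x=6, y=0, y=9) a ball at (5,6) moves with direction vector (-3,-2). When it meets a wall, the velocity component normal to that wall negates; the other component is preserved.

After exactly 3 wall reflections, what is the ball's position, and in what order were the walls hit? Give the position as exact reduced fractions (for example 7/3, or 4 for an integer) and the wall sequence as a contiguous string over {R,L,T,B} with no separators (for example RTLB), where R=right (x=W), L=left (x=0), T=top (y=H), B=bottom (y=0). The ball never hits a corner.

Final position: (6,4/3)
Wall sequence: LBR

1. t=5/3 → L at (0,8/3); v=(3,-2)
2. t=4/3 → B at (4,0); v=(3,2)
3. t=2/3 → R at (6,4/3); v=(-3,2)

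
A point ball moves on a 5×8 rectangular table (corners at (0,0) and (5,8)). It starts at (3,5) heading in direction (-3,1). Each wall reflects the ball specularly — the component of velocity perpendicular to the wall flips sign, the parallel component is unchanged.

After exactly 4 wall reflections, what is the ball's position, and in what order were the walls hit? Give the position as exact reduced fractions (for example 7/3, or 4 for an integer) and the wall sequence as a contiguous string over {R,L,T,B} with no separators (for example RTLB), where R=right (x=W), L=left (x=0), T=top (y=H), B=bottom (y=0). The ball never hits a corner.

Final position: (0,20/3)
Wall sequence: LRTL

1. t=1 → L at (0,6); v=(3,1)
2. t=5/3 → R at (5,23/3); v=(-3,1)
3. t=1/3 → T at (4,8); v=(-3,-1)
4. t=4/3 → L at (0,20/3); v=(3,-1)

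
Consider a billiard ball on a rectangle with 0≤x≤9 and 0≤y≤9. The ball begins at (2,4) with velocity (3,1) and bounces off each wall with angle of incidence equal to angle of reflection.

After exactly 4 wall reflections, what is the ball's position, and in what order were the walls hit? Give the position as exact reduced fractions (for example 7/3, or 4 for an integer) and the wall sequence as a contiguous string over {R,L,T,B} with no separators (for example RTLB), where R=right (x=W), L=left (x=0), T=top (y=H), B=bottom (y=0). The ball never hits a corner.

Final position: (9,17/3)
Wall sequence: RTLR

1. t=7/3 → R at (9,19/3); v=(-3,1)
2. t=8/3 → T at (1,9); v=(-3,-1)
3. t=1/3 → L at (0,26/3); v=(3,-1)
4. t=3 → R at (9,17/3); v=(-3,-1)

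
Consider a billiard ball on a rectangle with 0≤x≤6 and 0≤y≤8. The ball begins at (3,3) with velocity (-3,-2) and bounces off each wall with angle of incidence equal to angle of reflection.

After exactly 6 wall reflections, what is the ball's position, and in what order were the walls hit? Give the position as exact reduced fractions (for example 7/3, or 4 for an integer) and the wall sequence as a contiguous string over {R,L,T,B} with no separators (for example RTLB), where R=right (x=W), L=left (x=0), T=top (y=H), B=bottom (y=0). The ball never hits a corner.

Final position: (6,5)
Wall sequence: LBRLTR

1. t=1 → L at (0,1); v=(3,-2)
2. t=1/2 → B at (3/2,0); v=(3,2)
3. t=3/2 → R at (6,3); v=(-3,2)
4. t=2 → L at (0,7); v=(3,2)
5. t=1/2 → T at (3/2,8); v=(3,-2)
6. t=3/2 → R at (6,5); v=(-3,-2)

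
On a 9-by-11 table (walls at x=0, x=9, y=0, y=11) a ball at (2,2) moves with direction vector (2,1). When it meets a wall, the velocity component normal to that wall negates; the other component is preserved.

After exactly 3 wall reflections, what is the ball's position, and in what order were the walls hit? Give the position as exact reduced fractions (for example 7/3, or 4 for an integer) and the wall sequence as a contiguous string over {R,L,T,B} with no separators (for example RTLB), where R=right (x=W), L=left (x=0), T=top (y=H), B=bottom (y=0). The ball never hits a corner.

Final position: (2,11)
Wall sequence: RLT

1. t=7/2 → R at (9,11/2); v=(-2,1)
2. t=9/2 → L at (0,10); v=(2,1)
3. t=1 → T at (2,11); v=(2,-1)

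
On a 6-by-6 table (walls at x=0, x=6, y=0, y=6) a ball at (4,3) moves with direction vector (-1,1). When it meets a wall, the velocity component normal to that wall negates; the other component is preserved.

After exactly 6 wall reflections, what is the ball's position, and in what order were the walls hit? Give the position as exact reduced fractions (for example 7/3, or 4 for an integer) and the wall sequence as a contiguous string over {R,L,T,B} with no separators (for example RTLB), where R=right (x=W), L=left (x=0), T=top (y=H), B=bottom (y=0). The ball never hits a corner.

Final position: (0,5)
Wall sequence: TLBRTL

1. t=3 → T at (1,6); v=(-1,-1)
2. t=1 → L at (0,5); v=(1,-1)
3. t=5 → B at (5,0); v=(1,1)
4. t=1 → R at (6,1); v=(-1,1)
5. t=5 → T at (1,6); v=(-1,-1)
6. t=1 → L at (0,5); v=(1,-1)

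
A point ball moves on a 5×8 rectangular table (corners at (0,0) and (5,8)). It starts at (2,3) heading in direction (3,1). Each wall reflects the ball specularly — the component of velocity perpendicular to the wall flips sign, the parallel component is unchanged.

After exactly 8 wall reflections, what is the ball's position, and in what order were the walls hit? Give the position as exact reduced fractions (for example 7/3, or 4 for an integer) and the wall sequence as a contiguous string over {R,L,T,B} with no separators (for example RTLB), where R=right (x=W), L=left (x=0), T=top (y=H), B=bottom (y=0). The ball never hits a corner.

Final position: (5,2)
Wall sequence: RLRTLRLR

1. t=1 → R at (5,4); v=(-3,1)
2. t=5/3 → L at (0,17/3); v=(3,1)
3. t=5/3 → R at (5,22/3); v=(-3,1)
4. t=2/3 → T at (3,8); v=(-3,-1)
5. t=1 → L at (0,7); v=(3,-1)
6. t=5/3 → R at (5,16/3); v=(-3,-1)
7. t=5/3 → L at (0,11/3); v=(3,-1)
8. t=5/3 → R at (5,2); v=(-3,-1)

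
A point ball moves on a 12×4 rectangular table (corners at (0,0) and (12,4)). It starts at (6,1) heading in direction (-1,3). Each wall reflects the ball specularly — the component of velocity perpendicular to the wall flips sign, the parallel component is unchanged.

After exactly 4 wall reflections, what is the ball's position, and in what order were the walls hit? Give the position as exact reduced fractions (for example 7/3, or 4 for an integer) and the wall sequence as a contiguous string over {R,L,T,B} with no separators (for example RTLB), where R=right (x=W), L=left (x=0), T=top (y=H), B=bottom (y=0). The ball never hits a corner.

Final position: (1,0)
Wall sequence: TBTB

1. t=1 → T at (5,4); v=(-1,-3)
2. t=4/3 → B at (11/3,0); v=(-1,3)
3. t=4/3 → T at (7/3,4); v=(-1,-3)
4. t=4/3 → B at (1,0); v=(-1,3)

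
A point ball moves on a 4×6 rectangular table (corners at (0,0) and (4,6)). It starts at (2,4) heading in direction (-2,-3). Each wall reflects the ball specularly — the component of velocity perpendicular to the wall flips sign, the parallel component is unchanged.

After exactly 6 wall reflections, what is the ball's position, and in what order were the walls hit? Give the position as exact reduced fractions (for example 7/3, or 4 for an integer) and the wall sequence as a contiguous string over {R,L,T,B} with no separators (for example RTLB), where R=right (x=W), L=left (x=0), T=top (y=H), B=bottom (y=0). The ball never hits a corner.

1. t=1 → L at (0,1); v=(2,-3)
2. t=1/3 → B at (2/3,0); v=(2,3)
3. t=5/3 → R at (4,5); v=(-2,3)
4. t=1/3 → T at (10/3,6); v=(-2,-3)
5. t=5/3 → L at (0,1); v=(2,-3)
6. t=1/3 → B at (2/3,0); v=(2,3)

Final position: (2/3,0)
Wall sequence: LBRTLB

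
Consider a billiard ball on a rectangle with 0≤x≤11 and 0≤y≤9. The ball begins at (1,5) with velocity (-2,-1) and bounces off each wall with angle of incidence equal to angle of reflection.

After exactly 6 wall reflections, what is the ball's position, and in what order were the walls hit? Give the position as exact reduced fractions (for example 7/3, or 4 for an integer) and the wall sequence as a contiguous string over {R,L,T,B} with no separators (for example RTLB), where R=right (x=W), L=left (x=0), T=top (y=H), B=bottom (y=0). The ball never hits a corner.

1. t=1/2 → L at (0,9/2); v=(2,-1)
2. t=9/2 → B at (9,0); v=(2,1)
3. t=1 → R at (11,1); v=(-2,1)
4. t=11/2 → L at (0,13/2); v=(2,1)
5. t=5/2 → T at (5,9); v=(2,-1)
6. t=3 → R at (11,6); v=(-2,-1)

Final position: (11,6)
Wall sequence: LBRLTR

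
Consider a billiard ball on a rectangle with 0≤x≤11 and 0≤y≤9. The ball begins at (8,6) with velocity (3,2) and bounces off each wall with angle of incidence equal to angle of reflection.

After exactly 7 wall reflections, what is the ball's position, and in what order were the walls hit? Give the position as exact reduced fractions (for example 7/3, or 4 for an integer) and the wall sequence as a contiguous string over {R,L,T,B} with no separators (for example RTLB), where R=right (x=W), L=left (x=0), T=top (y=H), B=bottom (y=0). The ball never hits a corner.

1. t=1 → R at (11,8); v=(-3,2)
2. t=1/2 → T at (19/2,9); v=(-3,-2)
3. t=19/6 → L at (0,8/3); v=(3,-2)
4. t=4/3 → B at (4,0); v=(3,2)
5. t=7/3 → R at (11,14/3); v=(-3,2)
6. t=13/6 → T at (9/2,9); v=(-3,-2)
7. t=3/2 → L at (0,6); v=(3,-2)

Final position: (0,6)
Wall sequence: RTLBRTL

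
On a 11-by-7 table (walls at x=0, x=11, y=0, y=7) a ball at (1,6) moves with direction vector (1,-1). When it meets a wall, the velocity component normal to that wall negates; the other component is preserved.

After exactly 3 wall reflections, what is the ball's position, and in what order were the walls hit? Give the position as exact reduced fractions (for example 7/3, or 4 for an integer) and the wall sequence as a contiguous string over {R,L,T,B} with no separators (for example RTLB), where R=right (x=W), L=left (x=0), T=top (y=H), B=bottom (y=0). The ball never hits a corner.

1. t=6 → B at (7,0); v=(1,1)
2. t=4 → R at (11,4); v=(-1,1)
3. t=3 → T at (8,7); v=(-1,-1)

Final position: (8,7)
Wall sequence: BRT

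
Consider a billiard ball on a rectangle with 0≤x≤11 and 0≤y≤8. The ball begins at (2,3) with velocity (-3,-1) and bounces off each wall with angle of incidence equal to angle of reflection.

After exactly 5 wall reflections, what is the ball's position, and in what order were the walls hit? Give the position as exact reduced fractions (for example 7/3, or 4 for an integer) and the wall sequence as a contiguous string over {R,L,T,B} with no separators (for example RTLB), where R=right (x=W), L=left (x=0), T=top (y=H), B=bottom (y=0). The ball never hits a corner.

1. t=2/3 → L at (0,7/3); v=(3,-1)
2. t=7/3 → B at (7,0); v=(3,1)
3. t=4/3 → R at (11,4/3); v=(-3,1)
4. t=11/3 → L at (0,5); v=(3,1)
5. t=3 → T at (9,8); v=(3,-1)

Final position: (9,8)
Wall sequence: LBRLT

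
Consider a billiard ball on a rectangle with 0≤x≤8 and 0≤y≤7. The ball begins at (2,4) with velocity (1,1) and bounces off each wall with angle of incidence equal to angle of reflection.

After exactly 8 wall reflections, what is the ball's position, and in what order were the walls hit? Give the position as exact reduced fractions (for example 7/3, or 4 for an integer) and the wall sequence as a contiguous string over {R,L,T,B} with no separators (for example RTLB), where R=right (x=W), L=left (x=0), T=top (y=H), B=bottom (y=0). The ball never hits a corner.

1. t=3 → T at (5,7); v=(1,-1)
2. t=3 → R at (8,4); v=(-1,-1)
3. t=4 → B at (4,0); v=(-1,1)
4. t=4 → L at (0,4); v=(1,1)
5. t=3 → T at (3,7); v=(1,-1)
6. t=5 → R at (8,2); v=(-1,-1)
7. t=2 → B at (6,0); v=(-1,1)
8. t=6 → L at (0,6); v=(1,1)

Final position: (0,6)
Wall sequence: TRBLTRBL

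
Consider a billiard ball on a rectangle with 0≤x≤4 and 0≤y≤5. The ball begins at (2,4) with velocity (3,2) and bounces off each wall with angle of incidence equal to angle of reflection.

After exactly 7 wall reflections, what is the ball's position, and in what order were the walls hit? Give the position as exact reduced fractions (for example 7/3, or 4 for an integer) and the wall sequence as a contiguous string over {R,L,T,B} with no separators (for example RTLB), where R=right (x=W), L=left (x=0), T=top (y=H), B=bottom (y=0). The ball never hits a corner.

Final position: (5/2,5)
Wall sequence: TRLBRLT

1. t=1/2 → T at (7/2,5); v=(3,-2)
2. t=1/6 → R at (4,14/3); v=(-3,-2)
3. t=4/3 → L at (0,2); v=(3,-2)
4. t=1 → B at (3,0); v=(3,2)
5. t=1/3 → R at (4,2/3); v=(-3,2)
6. t=4/3 → L at (0,10/3); v=(3,2)
7. t=5/6 → T at (5/2,5); v=(3,-2)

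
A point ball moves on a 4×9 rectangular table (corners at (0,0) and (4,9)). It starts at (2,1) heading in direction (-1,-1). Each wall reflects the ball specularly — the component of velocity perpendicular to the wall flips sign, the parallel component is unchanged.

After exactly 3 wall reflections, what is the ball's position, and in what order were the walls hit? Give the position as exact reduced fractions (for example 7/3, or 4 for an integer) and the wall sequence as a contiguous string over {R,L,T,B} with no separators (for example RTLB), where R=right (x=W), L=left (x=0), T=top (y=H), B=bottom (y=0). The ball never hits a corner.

1. t=1 → B at (1,0); v=(-1,1)
2. t=1 → L at (0,1); v=(1,1)
3. t=4 → R at (4,5); v=(-1,1)

Final position: (4,5)
Wall sequence: BLR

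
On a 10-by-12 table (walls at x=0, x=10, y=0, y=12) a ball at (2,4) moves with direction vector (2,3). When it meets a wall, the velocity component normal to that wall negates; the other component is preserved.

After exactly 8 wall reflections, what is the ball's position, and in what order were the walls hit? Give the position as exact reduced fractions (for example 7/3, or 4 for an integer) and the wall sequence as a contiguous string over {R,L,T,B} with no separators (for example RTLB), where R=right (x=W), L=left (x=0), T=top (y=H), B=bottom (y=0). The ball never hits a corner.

1. t=8/3 → T at (22/3,12); v=(2,-3)
2. t=4/3 → R at (10,8); v=(-2,-3)
3. t=8/3 → B at (14/3,0); v=(-2,3)
4. t=7/3 → L at (0,7); v=(2,3)
5. t=5/3 → T at (10/3,12); v=(2,-3)
6. t=10/3 → R at (10,2); v=(-2,-3)
7. t=2/3 → B at (26/3,0); v=(-2,3)
8. t=4 → T at (2/3,12); v=(-2,-3)

Final position: (2/3,12)
Wall sequence: TRBLTRBT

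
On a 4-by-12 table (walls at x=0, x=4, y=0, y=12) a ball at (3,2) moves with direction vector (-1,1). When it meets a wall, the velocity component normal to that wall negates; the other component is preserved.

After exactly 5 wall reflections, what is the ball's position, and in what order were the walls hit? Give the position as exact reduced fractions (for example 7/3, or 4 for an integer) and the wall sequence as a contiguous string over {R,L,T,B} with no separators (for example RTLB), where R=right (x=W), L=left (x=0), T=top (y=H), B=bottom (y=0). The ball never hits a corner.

1. t=3 → L at (0,5); v=(1,1)
2. t=4 → R at (4,9); v=(-1,1)
3. t=3 → T at (1,12); v=(-1,-1)
4. t=1 → L at (0,11); v=(1,-1)
5. t=4 → R at (4,7); v=(-1,-1)

Final position: (4,7)
Wall sequence: LRTLR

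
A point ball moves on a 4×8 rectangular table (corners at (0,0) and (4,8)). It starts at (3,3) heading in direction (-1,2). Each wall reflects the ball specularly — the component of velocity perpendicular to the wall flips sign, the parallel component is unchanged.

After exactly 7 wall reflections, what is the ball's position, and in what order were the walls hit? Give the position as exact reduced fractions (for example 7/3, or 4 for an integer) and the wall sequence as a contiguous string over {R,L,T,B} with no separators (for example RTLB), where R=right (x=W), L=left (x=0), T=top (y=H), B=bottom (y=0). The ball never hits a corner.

1. t=5/2 → T at (1/2,8); v=(-1,-2)
2. t=1/2 → L at (0,7); v=(1,-2)
3. t=7/2 → B at (7/2,0); v=(1,2)
4. t=1/2 → R at (4,1); v=(-1,2)
5. t=7/2 → T at (1/2,8); v=(-1,-2)
6. t=1/2 → L at (0,7); v=(1,-2)
7. t=7/2 → B at (7/2,0); v=(1,2)

Final position: (7/2,0)
Wall sequence: TLBRTLB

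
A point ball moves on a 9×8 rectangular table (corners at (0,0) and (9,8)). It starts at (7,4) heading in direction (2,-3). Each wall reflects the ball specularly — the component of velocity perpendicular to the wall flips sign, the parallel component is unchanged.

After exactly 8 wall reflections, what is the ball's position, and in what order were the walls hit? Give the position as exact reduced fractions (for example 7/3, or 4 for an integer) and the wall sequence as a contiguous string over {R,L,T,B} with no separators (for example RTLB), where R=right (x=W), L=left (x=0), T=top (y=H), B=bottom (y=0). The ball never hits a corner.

Final position: (5,0)
Wall sequence: RBTLBTRB

1. t=1 → R at (9,1); v=(-2,-3)
2. t=1/3 → B at (25/3,0); v=(-2,3)
3. t=8/3 → T at (3,8); v=(-2,-3)
4. t=3/2 → L at (0,7/2); v=(2,-3)
5. t=7/6 → B at (7/3,0); v=(2,3)
6. t=8/3 → T at (23/3,8); v=(2,-3)
7. t=2/3 → R at (9,6); v=(-2,-3)
8. t=2 → B at (5,0); v=(-2,3)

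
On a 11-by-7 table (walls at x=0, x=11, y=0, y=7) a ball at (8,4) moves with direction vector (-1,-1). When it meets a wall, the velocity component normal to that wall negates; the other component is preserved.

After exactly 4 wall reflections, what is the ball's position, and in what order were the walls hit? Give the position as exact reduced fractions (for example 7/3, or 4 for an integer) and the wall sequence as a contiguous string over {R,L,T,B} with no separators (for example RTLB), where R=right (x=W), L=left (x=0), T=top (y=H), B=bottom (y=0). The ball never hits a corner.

1. t=4 → B at (4,0); v=(-1,1)
2. t=4 → L at (0,4); v=(1,1)
3. t=3 → T at (3,7); v=(1,-1)
4. t=7 → B at (10,0); v=(1,1)

Final position: (10,0)
Wall sequence: BLTB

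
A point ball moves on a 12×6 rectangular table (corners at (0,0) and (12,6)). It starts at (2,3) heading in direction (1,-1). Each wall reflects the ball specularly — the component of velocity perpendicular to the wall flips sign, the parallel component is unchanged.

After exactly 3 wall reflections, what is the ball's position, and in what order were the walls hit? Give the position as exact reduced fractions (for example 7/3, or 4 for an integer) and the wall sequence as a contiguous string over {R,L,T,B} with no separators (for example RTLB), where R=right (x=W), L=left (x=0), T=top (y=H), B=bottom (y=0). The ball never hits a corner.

1. t=3 → B at (5,0); v=(1,1)
2. t=6 → T at (11,6); v=(1,-1)
3. t=1 → R at (12,5); v=(-1,-1)

Final position: (12,5)
Wall sequence: BTR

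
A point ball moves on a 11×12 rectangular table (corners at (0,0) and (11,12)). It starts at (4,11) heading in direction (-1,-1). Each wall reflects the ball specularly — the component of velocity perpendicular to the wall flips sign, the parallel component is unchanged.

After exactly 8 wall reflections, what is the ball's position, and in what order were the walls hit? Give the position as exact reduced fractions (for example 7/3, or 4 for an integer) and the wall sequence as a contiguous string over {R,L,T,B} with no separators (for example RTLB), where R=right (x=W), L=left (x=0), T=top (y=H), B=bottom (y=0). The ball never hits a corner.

1. t=4 → L at (0,7); v=(1,-1)
2. t=7 → B at (7,0); v=(1,1)
3. t=4 → R at (11,4); v=(-1,1)
4. t=8 → T at (3,12); v=(-1,-1)
5. t=3 → L at (0,9); v=(1,-1)
6. t=9 → B at (9,0); v=(1,1)
7. t=2 → R at (11,2); v=(-1,1)
8. t=10 → T at (1,12); v=(-1,-1)

Final position: (1,12)
Wall sequence: LBRTLBRT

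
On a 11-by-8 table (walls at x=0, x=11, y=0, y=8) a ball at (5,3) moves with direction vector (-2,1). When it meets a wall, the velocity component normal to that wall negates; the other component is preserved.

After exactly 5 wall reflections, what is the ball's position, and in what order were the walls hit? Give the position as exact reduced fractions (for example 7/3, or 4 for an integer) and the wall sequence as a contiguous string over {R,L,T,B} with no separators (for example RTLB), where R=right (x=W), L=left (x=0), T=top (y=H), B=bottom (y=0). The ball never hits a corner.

Final position: (0,1/2)
Wall sequence: LTRBL

1. t=5/2 → L at (0,11/2); v=(2,1)
2. t=5/2 → T at (5,8); v=(2,-1)
3. t=3 → R at (11,5); v=(-2,-1)
4. t=5 → B at (1,0); v=(-2,1)
5. t=1/2 → L at (0,1/2); v=(2,1)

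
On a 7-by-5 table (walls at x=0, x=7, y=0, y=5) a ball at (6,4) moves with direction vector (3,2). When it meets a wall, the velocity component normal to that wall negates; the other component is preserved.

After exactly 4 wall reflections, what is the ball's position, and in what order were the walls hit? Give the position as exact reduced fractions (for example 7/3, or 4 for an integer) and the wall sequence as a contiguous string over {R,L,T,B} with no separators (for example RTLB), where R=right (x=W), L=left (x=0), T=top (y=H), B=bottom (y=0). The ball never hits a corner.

Final position: (1,0)
Wall sequence: RTLB

1. t=1/3 → R at (7,14/3); v=(-3,2)
2. t=1/6 → T at (13/2,5); v=(-3,-2)
3. t=13/6 → L at (0,2/3); v=(3,-2)
4. t=1/3 → B at (1,0); v=(3,2)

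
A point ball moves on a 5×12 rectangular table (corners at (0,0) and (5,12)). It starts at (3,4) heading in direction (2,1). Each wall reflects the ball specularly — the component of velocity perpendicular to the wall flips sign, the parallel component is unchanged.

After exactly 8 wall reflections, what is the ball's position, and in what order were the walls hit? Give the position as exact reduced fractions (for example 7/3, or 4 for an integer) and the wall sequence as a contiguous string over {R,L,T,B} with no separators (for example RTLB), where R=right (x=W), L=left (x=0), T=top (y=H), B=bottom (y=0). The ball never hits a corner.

1. t=1 → R at (5,5); v=(-2,1)
2. t=5/2 → L at (0,15/2); v=(2,1)
3. t=5/2 → R at (5,10); v=(-2,1)
4. t=2 → T at (1,12); v=(-2,-1)
5. t=1/2 → L at (0,23/2); v=(2,-1)
6. t=5/2 → R at (5,9); v=(-2,-1)
7. t=5/2 → L at (0,13/2); v=(2,-1)
8. t=5/2 → R at (5,4); v=(-2,-1)

Final position: (5,4)
Wall sequence: RLRTLRLR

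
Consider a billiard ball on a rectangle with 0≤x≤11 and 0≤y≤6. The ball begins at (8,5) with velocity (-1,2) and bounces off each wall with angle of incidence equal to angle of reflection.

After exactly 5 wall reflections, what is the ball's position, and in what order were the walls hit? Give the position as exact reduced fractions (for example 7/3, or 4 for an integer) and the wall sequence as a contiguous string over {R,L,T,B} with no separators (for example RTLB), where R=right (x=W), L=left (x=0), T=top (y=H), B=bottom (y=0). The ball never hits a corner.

Final position: (3/2,0)
Wall sequence: TBTLB

1. t=1/2 → T at (15/2,6); v=(-1,-2)
2. t=3 → B at (9/2,0); v=(-1,2)
3. t=3 → T at (3/2,6); v=(-1,-2)
4. t=3/2 → L at (0,3); v=(1,-2)
5. t=3/2 → B at (3/2,0); v=(1,2)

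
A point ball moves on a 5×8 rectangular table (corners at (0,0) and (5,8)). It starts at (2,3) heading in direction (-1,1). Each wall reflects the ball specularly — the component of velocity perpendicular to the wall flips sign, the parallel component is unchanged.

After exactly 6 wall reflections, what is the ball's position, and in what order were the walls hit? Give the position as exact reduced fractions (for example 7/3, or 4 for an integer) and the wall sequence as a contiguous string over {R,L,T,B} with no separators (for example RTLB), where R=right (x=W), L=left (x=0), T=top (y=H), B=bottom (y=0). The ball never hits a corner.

1. t=2 → L at (0,5); v=(1,1)
2. t=3 → T at (3,8); v=(1,-1)
3. t=2 → R at (5,6); v=(-1,-1)
4. t=5 → L at (0,1); v=(1,-1)
5. t=1 → B at (1,0); v=(1,1)
6. t=4 → R at (5,4); v=(-1,1)

Final position: (5,4)
Wall sequence: LTRLBR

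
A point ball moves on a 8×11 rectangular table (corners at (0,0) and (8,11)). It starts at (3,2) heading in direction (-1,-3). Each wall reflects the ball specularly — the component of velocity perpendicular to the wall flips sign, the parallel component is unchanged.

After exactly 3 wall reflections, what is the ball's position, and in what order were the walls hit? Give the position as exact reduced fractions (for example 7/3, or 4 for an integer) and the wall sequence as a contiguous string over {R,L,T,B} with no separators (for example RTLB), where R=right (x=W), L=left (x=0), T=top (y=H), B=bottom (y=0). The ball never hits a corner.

Final position: (4/3,11)
Wall sequence: BLT

1. t=2/3 → B at (7/3,0); v=(-1,3)
2. t=7/3 → L at (0,7); v=(1,3)
3. t=4/3 → T at (4/3,11); v=(1,-3)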